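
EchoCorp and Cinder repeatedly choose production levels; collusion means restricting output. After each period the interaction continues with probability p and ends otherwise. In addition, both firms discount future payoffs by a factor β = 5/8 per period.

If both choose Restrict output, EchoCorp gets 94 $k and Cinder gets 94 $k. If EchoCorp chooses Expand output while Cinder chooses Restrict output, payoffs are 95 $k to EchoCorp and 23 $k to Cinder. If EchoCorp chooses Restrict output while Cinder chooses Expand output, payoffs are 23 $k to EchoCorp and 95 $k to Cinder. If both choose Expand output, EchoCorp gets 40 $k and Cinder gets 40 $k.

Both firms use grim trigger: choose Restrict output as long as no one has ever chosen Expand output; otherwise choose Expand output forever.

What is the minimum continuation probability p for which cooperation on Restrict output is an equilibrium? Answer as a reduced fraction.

Expected continuation weight on next period's payoff is β·p = 5/8·p, which plays the role of the discount factor.
Cooperation requires 5/8·p ≥ (95−94)/(95−40) = 1/55, hence p ≥ 8/275.

8/275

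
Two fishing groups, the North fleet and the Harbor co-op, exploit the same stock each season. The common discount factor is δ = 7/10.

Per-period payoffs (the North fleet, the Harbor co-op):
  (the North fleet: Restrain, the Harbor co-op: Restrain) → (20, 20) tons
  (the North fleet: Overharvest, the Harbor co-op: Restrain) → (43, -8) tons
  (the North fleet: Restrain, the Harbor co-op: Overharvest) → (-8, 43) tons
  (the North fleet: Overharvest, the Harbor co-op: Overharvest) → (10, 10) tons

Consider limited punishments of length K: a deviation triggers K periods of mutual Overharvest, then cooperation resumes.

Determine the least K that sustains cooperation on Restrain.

12

IC: δ(1−δ^K)/(1−δ) ≥ (43−20)/(20−10) = 23/10.
With δ = 7/10: need 1 − δ^K ≥ 23/10·(1−7/10)/(7/10), i.e. δ^K ≤ 0.0143.
Since (7/10)^11 = 0.0198 and (7/10)^12 = 0.0138, the smallest such K is 12.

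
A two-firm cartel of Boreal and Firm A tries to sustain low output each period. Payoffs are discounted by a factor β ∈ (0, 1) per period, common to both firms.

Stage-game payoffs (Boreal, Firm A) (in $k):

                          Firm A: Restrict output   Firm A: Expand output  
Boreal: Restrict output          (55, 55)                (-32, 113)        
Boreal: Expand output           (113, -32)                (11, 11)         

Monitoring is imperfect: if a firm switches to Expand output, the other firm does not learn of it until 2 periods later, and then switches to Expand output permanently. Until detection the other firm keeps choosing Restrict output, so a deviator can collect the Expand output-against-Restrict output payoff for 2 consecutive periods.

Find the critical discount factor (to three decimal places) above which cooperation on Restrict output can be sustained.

0.754

A deviator earns 113 for 2 periods, then 11 forever; cooperating earns 55 forever. Multiplying the IC by (1−β):
55 ≥ 113(1−β^2) + 11β^2, so 102·β^2 ≥ 58 and β^2 ≥ 29/51.
β ≥ (29/51)^(1/2) ≈ 0.754.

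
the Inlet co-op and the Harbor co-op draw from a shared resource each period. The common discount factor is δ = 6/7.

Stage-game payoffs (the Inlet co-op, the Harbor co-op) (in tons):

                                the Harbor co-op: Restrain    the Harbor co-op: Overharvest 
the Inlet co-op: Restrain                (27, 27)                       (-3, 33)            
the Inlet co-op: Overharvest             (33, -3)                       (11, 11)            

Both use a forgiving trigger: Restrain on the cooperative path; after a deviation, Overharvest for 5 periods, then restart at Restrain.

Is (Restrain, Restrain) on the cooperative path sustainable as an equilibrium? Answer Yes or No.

Yes

IC: δ+…+δ^5 ≥ (33−27)/(27−11) = 3/8.
At δ = 6/7: partial sum = 3.2240 ≥ 0.3750. Cooperation sustainable.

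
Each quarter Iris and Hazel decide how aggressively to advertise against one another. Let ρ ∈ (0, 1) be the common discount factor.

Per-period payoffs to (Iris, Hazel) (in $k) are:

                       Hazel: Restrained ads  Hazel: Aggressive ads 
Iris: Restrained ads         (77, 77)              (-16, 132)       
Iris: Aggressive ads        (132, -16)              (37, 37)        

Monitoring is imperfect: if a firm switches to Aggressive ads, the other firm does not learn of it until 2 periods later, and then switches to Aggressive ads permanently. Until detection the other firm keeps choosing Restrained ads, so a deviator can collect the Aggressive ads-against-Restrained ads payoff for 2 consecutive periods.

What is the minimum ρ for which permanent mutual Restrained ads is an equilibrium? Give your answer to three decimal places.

Deviating for the 2 undetected periods gains 132−77 = 55 per period over cooperation, then loses 77−37 = 40 per period forever once punishment starts.
Gain: 55(1 + ρ + … + ρ^1); loss: 40·ρ^2/(1−ρ).
No profitable deviation ⇔ 55(1−ρ^2) ≤ 40·ρ^2, i.e. ρ^2 ≥ 55/(55+40) = 11/19.
Hence ρ ≥ (11/19)^(1/2) ≈ 0.761.

0.761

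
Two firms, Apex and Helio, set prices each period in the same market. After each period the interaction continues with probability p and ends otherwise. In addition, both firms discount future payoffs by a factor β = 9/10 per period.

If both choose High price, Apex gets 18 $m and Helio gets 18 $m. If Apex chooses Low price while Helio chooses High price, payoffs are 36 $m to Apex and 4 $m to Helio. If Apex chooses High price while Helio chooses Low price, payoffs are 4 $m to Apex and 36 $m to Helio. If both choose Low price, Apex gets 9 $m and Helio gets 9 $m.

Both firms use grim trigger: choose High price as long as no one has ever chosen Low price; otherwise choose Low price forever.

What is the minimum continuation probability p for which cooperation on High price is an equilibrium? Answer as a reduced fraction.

20/27

Expected continuation weight on next period's payoff is β·p = 9/10·p, which plays the role of the discount factor.
Cooperation requires 9/10·p ≥ (36−18)/(36−9) = 2/3, hence p ≥ 20/27.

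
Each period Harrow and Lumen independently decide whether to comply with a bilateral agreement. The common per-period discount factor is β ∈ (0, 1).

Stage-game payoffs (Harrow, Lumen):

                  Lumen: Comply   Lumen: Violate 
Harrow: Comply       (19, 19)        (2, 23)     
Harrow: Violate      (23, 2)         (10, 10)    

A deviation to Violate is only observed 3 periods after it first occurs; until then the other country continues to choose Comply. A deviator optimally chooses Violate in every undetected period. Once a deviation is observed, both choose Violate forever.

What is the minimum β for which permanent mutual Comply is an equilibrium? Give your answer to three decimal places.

Deviating for the 3 undetected periods gains 23−19 = 4 per period over cooperation, then loses 19−10 = 9 per period forever once punishment starts.
Gain: 4(1 + β + … + β^2); loss: 9·β^3/(1−β).
No profitable deviation ⇔ 4(1−β^3) ≤ 9·β^3, i.e. β^3 ≥ 4/(4+9) = 4/13.
Hence β ≥ (4/13)^(1/3) ≈ 0.675.

0.675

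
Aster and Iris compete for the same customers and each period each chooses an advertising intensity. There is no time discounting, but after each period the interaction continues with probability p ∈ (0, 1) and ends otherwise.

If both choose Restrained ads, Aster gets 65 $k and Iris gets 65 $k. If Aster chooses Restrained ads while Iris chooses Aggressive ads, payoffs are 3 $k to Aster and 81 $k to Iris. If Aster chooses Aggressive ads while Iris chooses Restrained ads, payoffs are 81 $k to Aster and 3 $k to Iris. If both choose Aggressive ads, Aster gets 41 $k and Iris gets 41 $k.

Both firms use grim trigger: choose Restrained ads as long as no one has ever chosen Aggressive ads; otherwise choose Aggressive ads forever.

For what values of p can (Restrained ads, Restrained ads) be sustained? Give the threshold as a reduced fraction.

2/5

With no time discounting, the continuation probability p plays the role of the discount factor.
Grim-trigger IC: 65/(1−p) ≥ 81 + 41p/(1−p) ⇒ p ≥ (81−65)/(81−41) = 2/5.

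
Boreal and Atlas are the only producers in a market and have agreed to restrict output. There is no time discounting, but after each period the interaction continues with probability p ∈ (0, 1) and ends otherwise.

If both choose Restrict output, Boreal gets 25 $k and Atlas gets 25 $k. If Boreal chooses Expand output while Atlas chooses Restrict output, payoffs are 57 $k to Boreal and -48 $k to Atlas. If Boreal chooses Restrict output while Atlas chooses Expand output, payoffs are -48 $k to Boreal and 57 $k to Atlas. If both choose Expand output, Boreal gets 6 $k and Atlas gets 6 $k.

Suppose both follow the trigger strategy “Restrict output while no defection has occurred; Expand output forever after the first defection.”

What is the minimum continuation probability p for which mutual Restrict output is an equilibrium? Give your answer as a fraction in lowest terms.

32/51

With no time discounting, the continuation probability p plays the role of the discount factor.
Grim-trigger IC: 25/(1−p) ≥ 57 + 6p/(1−p) ⇒ p ≥ (57−25)/(57−6) = 32/51.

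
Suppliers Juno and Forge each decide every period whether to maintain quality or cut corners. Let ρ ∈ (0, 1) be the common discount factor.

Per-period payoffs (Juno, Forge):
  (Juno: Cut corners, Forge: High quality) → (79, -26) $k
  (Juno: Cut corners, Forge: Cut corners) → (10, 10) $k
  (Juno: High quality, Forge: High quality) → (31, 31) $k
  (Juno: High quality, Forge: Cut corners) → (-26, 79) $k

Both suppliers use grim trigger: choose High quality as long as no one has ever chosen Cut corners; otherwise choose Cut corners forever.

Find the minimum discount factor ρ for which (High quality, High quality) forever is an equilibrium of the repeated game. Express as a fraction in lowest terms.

16/23

One-period gain from deviating is 79 − 31 = 48. The loss is 31 − 10 = 21 in every subsequent period, with present value 21·ρ/(1−ρ).
Deviation is unprofitable when 21·ρ/(1−ρ) ≥ 48, i.e. ρ/(1−ρ) ≥ 16/7.
Equivalently ρ ≥ 48/(48+21) = 16/23.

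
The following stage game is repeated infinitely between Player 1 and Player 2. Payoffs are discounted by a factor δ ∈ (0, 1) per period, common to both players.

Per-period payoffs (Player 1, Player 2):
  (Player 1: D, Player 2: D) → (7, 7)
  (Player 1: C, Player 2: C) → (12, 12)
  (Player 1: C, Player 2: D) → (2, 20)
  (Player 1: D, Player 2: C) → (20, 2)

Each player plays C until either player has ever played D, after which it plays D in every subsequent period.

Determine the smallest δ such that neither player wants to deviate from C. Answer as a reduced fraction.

Under grim trigger the critical discount factor is (T−C)/(T−P) with T = 20, C = 12, P = 7.
δ* = (20−12)/(20−7) = 8/13.

8/13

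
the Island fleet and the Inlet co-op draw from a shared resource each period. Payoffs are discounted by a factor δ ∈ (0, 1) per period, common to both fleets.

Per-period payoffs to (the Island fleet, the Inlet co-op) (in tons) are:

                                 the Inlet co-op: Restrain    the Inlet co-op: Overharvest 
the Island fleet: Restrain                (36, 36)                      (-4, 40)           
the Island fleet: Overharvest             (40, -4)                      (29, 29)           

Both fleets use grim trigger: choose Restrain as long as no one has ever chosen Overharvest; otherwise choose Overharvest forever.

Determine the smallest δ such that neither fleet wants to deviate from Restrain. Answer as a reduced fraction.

4/11

Cooperation forever yields 36 each period: 36/(1−δ).
Deviating yields 40 once, then 29 forever: 40 + 29δ/(1−δ).
No profitable deviation requires 36/(1−δ) ≥ 40 + 29δ/(1−δ).
Multiplying by (1−δ): 36 ≥ 40(1−δ) + 29δ = 40 − 11δ.
So 11δ ≥ 4, i.e. δ ≥ 4/11.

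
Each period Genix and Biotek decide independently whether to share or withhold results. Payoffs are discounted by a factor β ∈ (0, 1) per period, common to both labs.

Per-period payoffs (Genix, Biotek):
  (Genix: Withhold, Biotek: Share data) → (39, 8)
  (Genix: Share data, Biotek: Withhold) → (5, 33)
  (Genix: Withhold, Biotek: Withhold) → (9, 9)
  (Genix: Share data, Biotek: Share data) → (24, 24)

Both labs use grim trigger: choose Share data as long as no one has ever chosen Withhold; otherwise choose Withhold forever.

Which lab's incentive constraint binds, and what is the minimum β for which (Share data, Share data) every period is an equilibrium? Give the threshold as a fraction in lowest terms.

Genix: cooperation gives 24 each period; deviation gives 39 once then 9 forever.
  24/(1−β) ≥ 39 + 9β/(1−β) ⇒ β ≥ 15/30 = 1/2.
Biotek: cooperation gives 24 each period; deviation gives 33 once then 9 forever.
  β ≥ 9/24 = 3/8.
Both must hold, so the binding constraint is Genix's: β ≥ 1/2.

Genix; β ≥ 1/2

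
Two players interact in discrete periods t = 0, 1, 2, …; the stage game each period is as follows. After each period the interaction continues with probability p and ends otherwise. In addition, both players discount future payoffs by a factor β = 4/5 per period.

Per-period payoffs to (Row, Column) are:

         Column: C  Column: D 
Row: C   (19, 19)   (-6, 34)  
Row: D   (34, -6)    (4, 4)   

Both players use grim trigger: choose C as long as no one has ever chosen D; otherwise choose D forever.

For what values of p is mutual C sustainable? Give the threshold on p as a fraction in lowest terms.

Expected continuation weight on next period's payoff is β·p = 4/5·p, which plays the role of the discount factor.
Cooperation requires 4/5·p ≥ (34−19)/(34−4) = 1/2, hence p ≥ 5/8.

5/8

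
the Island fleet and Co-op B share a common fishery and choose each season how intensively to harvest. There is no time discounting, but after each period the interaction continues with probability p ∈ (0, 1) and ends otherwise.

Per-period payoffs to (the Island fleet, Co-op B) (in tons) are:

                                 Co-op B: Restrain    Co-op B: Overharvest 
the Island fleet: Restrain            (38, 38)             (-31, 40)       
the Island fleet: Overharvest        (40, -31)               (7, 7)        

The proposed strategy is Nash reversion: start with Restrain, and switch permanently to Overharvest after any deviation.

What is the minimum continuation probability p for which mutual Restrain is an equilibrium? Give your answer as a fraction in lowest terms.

2/33

With no time discounting, the continuation probability p plays the role of the discount factor.
Grim-trigger IC: 38/(1−p) ≥ 40 + 7p/(1−p) ⇒ p ≥ (40−38)/(40−7) = 2/33.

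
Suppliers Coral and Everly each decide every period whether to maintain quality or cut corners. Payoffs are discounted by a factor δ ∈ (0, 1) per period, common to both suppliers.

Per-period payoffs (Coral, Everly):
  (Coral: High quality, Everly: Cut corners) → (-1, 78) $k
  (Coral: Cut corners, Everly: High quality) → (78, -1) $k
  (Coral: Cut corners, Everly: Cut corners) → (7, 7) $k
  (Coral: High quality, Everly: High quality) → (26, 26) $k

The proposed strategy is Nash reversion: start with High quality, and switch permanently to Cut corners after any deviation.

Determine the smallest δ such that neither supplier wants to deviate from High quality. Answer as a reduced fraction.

52/71

26/(1−δ) ≥ 78 + 7δ/(1−δ)
26 ≥ 78 − 71δ
δ ≥ 52/71.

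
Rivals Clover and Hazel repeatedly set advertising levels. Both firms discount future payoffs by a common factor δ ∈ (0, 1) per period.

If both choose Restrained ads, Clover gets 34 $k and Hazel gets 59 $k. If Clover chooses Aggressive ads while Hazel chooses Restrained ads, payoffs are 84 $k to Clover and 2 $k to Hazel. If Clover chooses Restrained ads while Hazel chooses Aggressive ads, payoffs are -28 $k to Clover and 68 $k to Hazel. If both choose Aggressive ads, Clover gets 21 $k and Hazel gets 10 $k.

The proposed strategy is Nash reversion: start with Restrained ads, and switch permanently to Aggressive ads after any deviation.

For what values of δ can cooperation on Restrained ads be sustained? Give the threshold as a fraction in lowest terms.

Clover's threshold: (84−34)/(84−21) = 50/63.
Hazel's threshold: (68−59)/(68−10) = 9/58.
50/63 > 9/58, so Clover binds and δ* = 50/63.

50/63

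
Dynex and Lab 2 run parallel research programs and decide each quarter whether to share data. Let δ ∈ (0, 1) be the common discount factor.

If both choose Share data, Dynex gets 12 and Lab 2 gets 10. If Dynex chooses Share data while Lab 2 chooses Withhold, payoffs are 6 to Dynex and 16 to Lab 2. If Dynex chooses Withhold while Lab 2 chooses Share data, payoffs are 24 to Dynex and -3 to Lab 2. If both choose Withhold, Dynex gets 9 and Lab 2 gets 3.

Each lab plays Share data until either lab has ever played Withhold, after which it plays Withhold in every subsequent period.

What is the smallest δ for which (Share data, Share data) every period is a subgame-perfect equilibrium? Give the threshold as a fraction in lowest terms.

Dynex: cooperation gives 12 each period; deviation gives 24 once then 9 forever.
  12/(1−δ) ≥ 24 + 9δ/(1−δ) ⇒ δ ≥ 12/15 = 4/5.
Lab 2: cooperation gives 10 each period; deviation gives 16 once then 3 forever.
  δ ≥ 6/13.
Both must hold, so the binding constraint is Dynex's: δ ≥ 4/5.

4/5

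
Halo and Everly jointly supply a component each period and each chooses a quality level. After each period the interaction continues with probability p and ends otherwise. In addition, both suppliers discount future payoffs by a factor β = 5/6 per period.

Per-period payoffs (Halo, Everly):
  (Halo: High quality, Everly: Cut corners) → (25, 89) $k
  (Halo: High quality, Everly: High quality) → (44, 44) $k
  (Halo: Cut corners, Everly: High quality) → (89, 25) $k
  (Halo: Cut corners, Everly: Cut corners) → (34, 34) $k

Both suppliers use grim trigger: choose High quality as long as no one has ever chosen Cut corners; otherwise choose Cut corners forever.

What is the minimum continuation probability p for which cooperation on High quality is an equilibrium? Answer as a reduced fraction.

Expected continuation weight on next period's payoff is β·p = 5/6·p, which plays the role of the discount factor.
Cooperation requires 5/6·p ≥ (89−44)/(89−34) = 9/11, hence p ≥ 54/55.

54/55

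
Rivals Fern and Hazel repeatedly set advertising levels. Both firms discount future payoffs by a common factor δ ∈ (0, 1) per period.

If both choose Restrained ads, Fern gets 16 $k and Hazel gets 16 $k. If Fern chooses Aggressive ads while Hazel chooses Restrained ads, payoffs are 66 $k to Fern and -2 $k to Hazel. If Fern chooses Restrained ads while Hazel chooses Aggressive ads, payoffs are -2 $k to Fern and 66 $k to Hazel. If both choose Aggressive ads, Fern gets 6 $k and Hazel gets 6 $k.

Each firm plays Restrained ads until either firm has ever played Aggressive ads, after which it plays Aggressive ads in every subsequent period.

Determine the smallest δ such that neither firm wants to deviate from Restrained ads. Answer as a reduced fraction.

5/6

Under grim trigger the critical discount factor is (T−C)/(T−P) with T = 66, C = 16, P = 6.
δ* = (66−16)/(66−6) = 50/60 = 5/6.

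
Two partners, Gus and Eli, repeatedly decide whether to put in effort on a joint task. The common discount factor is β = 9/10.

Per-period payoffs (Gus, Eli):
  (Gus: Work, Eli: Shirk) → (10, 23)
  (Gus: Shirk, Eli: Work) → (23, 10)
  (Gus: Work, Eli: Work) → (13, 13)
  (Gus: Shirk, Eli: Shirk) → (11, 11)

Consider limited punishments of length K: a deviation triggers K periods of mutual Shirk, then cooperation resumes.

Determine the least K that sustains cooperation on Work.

No profitable deviation requires (13−11)(β+…+β^K) ≥ 23−13, i.e. β+…+β^K ≥ 5 ≈ 5.0000.
With β = 9/10, the partial sums are K=1: 0.9000, K=2: 1.7100, …, K=6: 4.2170, K=7: 4.6953, K=8: 5.1258.
K = 8 is the first length at which the sum reaches 5.0000.

8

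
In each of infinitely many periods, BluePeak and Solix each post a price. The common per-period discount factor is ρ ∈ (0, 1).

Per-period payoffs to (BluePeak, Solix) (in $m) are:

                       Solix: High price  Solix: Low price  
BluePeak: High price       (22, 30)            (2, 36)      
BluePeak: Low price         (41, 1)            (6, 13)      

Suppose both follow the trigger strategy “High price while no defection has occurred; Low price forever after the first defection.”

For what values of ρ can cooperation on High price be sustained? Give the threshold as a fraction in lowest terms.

19/35

BluePeak: cooperation gives 22 each period; deviation gives 41 once then 6 forever.
  22/(1−ρ) ≥ 41 + 6ρ/(1−ρ) ⇒ ρ ≥ 19/35.
Solix: cooperation gives 30 each period; deviation gives 36 once then 13 forever.
  ρ ≥ 6/23.
Both must hold, so the binding constraint is BluePeak's: ρ ≥ 19/35.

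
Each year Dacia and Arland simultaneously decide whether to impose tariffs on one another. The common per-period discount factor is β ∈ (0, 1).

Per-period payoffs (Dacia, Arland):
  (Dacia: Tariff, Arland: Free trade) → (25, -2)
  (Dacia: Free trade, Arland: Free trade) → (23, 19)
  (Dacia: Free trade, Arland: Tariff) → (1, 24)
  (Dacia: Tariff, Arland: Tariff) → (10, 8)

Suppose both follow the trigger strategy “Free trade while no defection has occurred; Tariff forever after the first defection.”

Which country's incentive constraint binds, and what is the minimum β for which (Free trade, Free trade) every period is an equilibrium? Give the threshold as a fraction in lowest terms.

Arland; β ≥ 5/16

Dacia: cooperation gives 23 each period; deviation gives 25 once then 10 forever.
  23/(1−β) ≥ 25 + 10β/(1−β) ⇒ β ≥ 2/15.
Arland: cooperation gives 19 each period; deviation gives 24 once then 8 forever.
  β ≥ 5/16.
Both must hold, so the binding constraint is Arland's: β ≥ 5/16.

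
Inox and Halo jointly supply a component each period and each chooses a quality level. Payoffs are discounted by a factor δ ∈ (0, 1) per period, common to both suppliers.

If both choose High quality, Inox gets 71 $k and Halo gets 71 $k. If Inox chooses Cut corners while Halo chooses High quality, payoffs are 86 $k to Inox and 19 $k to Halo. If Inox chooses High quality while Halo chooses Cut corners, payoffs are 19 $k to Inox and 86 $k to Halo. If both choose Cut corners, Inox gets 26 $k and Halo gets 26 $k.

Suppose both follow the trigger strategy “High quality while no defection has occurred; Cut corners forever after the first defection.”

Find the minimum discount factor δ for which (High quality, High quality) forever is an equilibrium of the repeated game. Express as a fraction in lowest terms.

Cooperation forever yields 71 each period: 71/(1−δ).
Deviating yields 86 once, then 26 forever: 86 + 26δ/(1−δ).
No profitable deviation requires 71/(1−δ) ≥ 86 + 26δ/(1−δ).
Multiplying by (1−δ): 71 ≥ 86(1−δ) + 26δ = 86 − 60δ.
So 60δ ≥ 15, i.e. δ ≥ 15/60 = 1/4.

1/4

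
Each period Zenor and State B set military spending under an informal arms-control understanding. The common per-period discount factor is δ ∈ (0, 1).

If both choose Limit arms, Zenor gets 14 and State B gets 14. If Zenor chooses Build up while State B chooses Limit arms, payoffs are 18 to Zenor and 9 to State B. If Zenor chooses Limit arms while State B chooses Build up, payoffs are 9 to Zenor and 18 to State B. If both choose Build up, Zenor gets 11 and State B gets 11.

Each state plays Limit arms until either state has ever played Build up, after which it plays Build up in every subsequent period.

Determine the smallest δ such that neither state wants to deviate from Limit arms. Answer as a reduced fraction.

4/7

Under grim trigger the critical discount factor is (T−C)/(T−P) with T = 18, C = 14, P = 11.
δ* = (18−14)/(18−11) = 4/7.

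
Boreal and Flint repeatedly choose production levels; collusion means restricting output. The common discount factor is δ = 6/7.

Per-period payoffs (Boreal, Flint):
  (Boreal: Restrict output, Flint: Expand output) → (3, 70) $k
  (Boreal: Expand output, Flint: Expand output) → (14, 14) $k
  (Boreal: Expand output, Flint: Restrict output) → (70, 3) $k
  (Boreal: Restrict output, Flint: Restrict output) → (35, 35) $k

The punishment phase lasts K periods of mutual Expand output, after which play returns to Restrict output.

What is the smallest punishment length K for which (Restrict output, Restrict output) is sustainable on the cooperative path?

IC: δ(1−δ^K)/(1−δ) ≥ (70−35)/(35−14) = 5/3.
With δ = 6/7: need 1 − δ^K ≥ 5/3·(1−6/7)/(6/7), i.e. δ^K ≤ 0.7222.
Since (6/7)^2 = 0.7347 and (6/7)^3 = 0.6297, the smallest such K is 3.

3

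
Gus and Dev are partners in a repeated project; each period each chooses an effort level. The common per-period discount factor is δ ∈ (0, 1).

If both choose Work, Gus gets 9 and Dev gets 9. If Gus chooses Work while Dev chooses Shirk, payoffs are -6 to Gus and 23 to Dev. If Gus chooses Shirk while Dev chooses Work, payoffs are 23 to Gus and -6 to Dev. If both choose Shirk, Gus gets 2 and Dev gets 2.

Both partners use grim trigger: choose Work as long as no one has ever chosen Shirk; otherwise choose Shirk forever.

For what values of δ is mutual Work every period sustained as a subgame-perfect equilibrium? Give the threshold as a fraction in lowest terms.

2/3

Cooperation forever yields 9 each period: 9/(1−δ).
Deviating yields 23 once, then 2 forever: 23 + 2δ/(1−δ).
No profitable deviation requires 9/(1−δ) ≥ 23 + 2δ/(1−δ).
Multiplying by (1−δ): 9 ≥ 23(1−δ) + 2δ = 23 − 21δ.
So 21δ ≥ 14, i.e. δ ≥ 14/21 = 2/3.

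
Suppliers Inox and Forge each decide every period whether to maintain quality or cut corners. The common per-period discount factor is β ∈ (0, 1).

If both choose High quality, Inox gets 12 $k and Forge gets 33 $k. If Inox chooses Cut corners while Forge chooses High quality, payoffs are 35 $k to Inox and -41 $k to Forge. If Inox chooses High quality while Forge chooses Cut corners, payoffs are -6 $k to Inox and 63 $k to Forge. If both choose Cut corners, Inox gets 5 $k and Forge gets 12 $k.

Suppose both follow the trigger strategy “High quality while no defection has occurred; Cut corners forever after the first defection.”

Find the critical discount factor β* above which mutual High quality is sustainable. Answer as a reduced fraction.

Inox's threshold: (35−12)/(35−5) = 23/30.
Forge's threshold: (63−33)/(63−12) = 10/17.
23/30 > 10/17, so Inox binds and β* = 23/30.

23/30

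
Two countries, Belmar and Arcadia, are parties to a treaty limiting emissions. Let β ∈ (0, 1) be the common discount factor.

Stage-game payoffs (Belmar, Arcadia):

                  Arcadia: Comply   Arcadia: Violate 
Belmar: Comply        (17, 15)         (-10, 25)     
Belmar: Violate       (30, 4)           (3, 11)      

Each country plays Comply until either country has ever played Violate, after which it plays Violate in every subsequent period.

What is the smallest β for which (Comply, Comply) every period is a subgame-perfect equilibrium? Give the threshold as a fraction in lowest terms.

For Belmar: deviation gain 30−17 = 13, per-period punishment loss 17−3 = 14. IC gives β ≥ 13/27.
For Arcadia: gain 10, loss 4 per period, so β ≥ 10/14 = 5/7.
The tighter constraint is Arcadia's, so cooperation needs β ≥ 5/7.

5/7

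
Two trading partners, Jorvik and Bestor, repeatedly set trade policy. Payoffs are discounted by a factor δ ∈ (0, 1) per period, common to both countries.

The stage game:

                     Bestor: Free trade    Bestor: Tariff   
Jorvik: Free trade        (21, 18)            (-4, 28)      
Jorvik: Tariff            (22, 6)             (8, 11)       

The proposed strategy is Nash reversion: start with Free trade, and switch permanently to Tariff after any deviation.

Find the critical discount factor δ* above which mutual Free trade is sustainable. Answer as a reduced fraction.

10/17

For Jorvik: deviation gain 22−21 = 1, per-period punishment loss 21−8 = 13. IC gives δ ≥ 1/14.
For Bestor: gain 10, loss 7 per period, so δ ≥ 10/17.
The tighter constraint is Bestor's, so cooperation needs δ ≥ 10/17.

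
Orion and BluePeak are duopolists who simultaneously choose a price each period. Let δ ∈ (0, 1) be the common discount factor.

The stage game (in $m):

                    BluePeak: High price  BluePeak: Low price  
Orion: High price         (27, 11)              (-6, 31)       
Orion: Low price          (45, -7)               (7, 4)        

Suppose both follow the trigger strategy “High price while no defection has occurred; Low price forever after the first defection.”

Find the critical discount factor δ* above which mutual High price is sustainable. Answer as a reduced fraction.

20/27

For Orion: deviation gain 45−27 = 18, per-period punishment loss 27−7 = 20. IC gives δ ≥ 18/38 = 9/19.
For BluePeak: gain 20, loss 7 per period, so δ ≥ 20/27.
The tighter constraint is BluePeak's, so cooperation needs δ ≥ 20/27.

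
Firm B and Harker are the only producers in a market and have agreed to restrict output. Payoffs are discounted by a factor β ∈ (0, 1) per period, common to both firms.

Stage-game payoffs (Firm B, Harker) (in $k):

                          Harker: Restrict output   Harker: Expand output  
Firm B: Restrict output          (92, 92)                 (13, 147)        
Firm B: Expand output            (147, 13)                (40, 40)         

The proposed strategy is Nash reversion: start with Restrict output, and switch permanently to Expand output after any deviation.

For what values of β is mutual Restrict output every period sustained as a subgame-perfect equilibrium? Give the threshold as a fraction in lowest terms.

55/107

One-period gain from deviating is 147 − 92 = 55. The loss is 92 − 40 = 52 in every subsequent period, with present value 52·β/(1−β).
Deviation is unprofitable when 52·β/(1−β) ≥ 55, i.e. β/(1−β) ≥ 55/52.
Equivalently β ≥ 55/(55+52) = 55/107.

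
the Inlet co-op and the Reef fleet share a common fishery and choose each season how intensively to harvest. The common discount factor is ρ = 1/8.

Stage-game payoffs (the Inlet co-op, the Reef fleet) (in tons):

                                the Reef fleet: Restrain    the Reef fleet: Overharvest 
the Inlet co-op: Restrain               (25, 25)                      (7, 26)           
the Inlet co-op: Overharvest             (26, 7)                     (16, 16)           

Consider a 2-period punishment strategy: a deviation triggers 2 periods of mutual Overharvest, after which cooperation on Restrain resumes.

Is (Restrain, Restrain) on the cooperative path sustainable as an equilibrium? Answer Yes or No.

Comparing payoff streams over the 3 periods until play realigns: cooperate → 25(1+ρ+…+ρ^2); deviate → 26 + 16(ρ+…+ρ^2).
Cooperation is sustained iff (25−16)(ρ+…+ρ^2) ≥ 26−25.
ρ+…+ρ^2 = 1/8·(1−(1/8)^2)/(1−1/8) = 0.1406, and (26−25)/(25−16) = 0.1111.
0.1406 ≥ 0.1111, so cooperation is sustainable.

Yes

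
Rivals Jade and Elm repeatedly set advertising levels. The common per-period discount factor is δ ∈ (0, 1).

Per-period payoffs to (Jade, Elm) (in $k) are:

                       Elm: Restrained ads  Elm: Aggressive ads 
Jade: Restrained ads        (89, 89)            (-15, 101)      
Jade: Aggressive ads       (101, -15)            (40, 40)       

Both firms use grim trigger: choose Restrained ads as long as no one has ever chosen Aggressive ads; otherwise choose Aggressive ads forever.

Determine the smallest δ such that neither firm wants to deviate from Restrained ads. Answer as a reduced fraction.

One-period gain from deviating is 101 − 89 = 12. The loss is 89 − 40 = 49 in every subsequent period, with present value 49·δ/(1−δ).
Deviation is unprofitable when 49·δ/(1−δ) ≥ 12, i.e. δ/(1−δ) ≥ 12/49.
Equivalently δ ≥ 12/(12+49) = 12/61.

12/61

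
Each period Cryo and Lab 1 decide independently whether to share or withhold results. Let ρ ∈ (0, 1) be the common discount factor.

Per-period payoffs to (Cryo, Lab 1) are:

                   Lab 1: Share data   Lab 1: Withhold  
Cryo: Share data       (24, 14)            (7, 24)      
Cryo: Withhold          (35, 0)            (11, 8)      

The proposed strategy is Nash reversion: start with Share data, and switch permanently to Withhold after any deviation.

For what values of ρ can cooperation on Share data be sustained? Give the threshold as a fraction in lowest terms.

Cryo: cooperation gives 24 each period; deviation gives 35 once then 11 forever.
  24/(1−ρ) ≥ 35 + 11ρ/(1−ρ) ⇒ ρ ≥ 11/24.
Lab 1: cooperation gives 14 each period; deviation gives 24 once then 8 forever.
  ρ ≥ 10/16 = 5/8.
Both must hold, so the binding constraint is Lab 1's: ρ ≥ 5/8.

5/8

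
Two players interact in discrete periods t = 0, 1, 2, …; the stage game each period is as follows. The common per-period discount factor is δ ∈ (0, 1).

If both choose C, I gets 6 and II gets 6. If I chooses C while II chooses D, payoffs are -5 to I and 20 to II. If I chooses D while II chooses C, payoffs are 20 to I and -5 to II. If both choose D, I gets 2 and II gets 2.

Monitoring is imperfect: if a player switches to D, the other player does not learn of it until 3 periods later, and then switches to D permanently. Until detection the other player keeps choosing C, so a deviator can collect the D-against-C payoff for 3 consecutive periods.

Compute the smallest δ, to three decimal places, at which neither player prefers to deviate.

Deviating for the 3 undetected periods gains 20−6 = 14 per period over cooperation, then loses 6−2 = 4 per period forever once punishment starts.
Gain: 14(1 + δ + … + δ^2); loss: 4·δ^3/(1−δ).
No profitable deviation ⇔ 14(1−δ^3) ≤ 4·δ^3, i.e. δ^3 ≥ 14/(14+4) = 7/9.
Hence δ ≥ (7/9)^(1/3) ≈ 0.920.

0.920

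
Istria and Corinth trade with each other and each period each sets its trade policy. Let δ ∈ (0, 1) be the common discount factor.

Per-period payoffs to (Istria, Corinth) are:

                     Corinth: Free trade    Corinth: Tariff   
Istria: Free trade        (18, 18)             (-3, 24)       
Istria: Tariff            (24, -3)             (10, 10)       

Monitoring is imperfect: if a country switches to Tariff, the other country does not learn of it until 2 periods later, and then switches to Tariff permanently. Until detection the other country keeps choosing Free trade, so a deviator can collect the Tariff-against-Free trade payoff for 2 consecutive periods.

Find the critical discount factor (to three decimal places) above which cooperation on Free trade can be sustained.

0.655

The best deviation is to choose Tariff for all 2 undetected periods, earning 24 each, then 10 forever once detected.
Deviation value: 24(1−δ^2)/(1−δ) + 10δ^2/(1−δ); cooperation value: 18/(1−δ).
IC: 18 ≥ 24(1−δ^2) + 10δ^2 = 24 − 14δ^2.
So δ^2 ≥ 6/14 = 3/7, giving δ ≥ (3/7)^(1/2) ≈ 0.655.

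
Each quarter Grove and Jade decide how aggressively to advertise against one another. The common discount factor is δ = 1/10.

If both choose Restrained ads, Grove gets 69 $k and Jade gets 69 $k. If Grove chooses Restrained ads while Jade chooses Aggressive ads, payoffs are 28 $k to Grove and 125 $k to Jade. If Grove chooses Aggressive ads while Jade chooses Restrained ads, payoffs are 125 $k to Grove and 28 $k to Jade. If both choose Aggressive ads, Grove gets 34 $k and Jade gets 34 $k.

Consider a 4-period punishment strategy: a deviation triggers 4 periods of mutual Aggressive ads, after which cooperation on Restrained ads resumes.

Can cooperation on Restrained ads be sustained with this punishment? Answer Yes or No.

No

Comparing payoff streams over the 5 periods until play realigns: cooperate → 69(1+δ+…+δ^4); deviate → 125 + 34(δ+…+δ^4).
Cooperation is sustained iff (69−34)(δ+…+δ^4) ≥ 125−69.
δ+…+δ^4 = 1/10·(1−(1/10)^4)/(1−1/10) = 0.1111, and (125−69)/(69−34) = 1.6000.
0.1111 < 1.6000, so cooperation is not sustainable.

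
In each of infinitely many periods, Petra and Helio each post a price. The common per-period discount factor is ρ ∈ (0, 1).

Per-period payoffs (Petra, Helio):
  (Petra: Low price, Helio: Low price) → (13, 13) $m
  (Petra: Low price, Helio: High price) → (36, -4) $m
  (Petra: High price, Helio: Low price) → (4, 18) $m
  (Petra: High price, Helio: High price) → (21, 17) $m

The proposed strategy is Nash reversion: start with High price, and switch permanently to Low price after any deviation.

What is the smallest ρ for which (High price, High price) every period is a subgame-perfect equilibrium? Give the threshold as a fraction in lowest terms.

15/23

Petra: cooperation gives 21 each period; deviation gives 36 once then 13 forever.
  21/(1−ρ) ≥ 36 + 13ρ/(1−ρ) ⇒ ρ ≥ 15/23.
Helio: cooperation gives 17 each period; deviation gives 18 once then 13 forever.
  ρ ≥ 1/5.
Both must hold, so the binding constraint is Petra's: ρ ≥ 15/23.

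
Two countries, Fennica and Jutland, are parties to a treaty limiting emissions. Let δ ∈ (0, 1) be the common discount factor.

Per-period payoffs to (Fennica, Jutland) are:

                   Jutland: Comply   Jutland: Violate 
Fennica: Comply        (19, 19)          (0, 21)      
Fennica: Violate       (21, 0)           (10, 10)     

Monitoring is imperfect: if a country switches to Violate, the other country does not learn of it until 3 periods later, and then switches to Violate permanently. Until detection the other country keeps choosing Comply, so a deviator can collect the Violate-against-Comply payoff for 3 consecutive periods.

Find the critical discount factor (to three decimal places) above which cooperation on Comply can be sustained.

Deviating for the 3 undetected periods gains 21−19 = 2 per period over cooperation, then loses 19−10 = 9 per period forever once punishment starts.
Gain: 2(1 + δ + … + δ^2); loss: 9·δ^3/(1−δ).
No profitable deviation ⇔ 2(1−δ^3) ≤ 9·δ^3, i.e. δ^3 ≥ 2/(2+9) = 2/11.
Hence δ ≥ (2/11)^(1/3) ≈ 0.567.

0.567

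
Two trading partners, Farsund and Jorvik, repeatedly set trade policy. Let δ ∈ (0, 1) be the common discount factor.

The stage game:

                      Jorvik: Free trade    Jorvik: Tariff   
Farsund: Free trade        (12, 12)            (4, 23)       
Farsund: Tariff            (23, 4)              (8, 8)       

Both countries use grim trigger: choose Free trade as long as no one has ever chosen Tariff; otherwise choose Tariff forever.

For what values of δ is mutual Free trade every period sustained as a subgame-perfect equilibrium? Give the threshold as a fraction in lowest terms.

11/15

12/(1−δ) ≥ 23 + 8δ/(1−δ)
12 ≥ 23 − 15δ
δ ≥ 11/15.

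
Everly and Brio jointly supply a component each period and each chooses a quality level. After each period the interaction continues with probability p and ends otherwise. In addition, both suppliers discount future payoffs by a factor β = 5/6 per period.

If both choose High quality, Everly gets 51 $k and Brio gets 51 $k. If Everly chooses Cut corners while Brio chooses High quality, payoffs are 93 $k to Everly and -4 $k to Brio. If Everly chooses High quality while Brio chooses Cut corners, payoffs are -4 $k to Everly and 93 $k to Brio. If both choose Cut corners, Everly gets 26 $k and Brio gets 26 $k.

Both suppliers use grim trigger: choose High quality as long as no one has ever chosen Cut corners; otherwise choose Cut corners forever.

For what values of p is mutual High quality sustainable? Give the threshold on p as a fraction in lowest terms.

Expected continuation weight on next period's payoff is β·p = 5/6·p, which plays the role of the discount factor.
Cooperation requires 5/6·p ≥ (93−51)/(93−26) = 42/67, hence p ≥ 252/335.

252/335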